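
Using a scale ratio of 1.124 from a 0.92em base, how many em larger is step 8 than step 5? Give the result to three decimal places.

0.693em

Step 5: 0.92 × 1.124⁵ = 1.65051em
Step 8: 0.92 × 1.124⁸ = 2.34379em
Difference: 2.34379 − 1.65051 = 0.69328em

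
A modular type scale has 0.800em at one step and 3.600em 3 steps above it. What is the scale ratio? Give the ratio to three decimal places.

The ratio satisfies 0.800 × r³ = 3.600, so r = (3.600 / 0.800)^(1/3).
r = 4.5000^(1/3) ≈ 1.6510

1.651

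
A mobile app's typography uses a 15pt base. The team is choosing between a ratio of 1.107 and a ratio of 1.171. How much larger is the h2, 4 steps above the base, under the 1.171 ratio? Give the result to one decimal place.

At 1.107: 15.0 × 1.107⁴ = 22.526pt
At 1.171: 15.0 × 1.171⁴ = 28.205pt
Difference: 28.205 − 22.526 = 5.679pt

5.7pt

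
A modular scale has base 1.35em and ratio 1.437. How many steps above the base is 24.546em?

8

1.437ⁿ = 24.546 / 1.35 = 18.1822
n = ln(18.1822) / ln(1.437) = 2.9004 / 0.3626 ≈ 8.00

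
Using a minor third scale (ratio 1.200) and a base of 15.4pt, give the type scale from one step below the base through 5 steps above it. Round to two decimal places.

Step -1: 15.4 ÷ 1.200 = 12.83
Step 0: 15.4pt
Step 1: 15.4 × 1.200 = 18.48
Step 2: 15.4 × 1.200² = 22.18
Step 3: 15.4 × 1.200³ = 26.61
Step 4: 15.4 × 1.200⁴ = 31.93
Step 5: 15.4 × 1.200⁵ = 38.32

12.83pt, 15.40pt, 18.48pt, 22.18pt, 26.61pt, 31.93pt, 38.32pt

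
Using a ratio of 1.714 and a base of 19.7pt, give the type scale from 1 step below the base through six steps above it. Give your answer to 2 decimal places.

11.49pt, 19.70pt, 33.77pt, 57.87pt, 99.20pt, 170.02pt, 291.42pt, 499.49pt

Step -1: 19.7 ÷ 1.714 = 11.49
Step 0: 19.7pt
Step 1: 19.7 × 1.714 = 33.77
Step 2: 19.7 × 1.714² = 57.87
Step 3: 19.7 × 1.714³ = 99.20
Step 4: 19.7 × 1.714⁴ = 170.02
Step 5: 19.7 × 1.714⁵ = 291.42
Step 6: 19.7 × 1.714⁶ = 499.49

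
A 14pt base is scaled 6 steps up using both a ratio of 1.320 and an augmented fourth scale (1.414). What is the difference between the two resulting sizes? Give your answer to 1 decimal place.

At 1.320: 14.0 × 1.320⁶ = 74.058pt
Augmented fourth: 14.0 × 1.414⁶ = 111.899pt
Difference: 111.899 − 74.058 = 37.841pt

37.8pt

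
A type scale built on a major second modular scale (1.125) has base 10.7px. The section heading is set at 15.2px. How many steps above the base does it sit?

1.125ⁿ = 15.2 / 10.7 = 1.4206
n = ln(1.4206) / ln(1.125) = 0.3511 / 0.1178 ≈ 2.98

3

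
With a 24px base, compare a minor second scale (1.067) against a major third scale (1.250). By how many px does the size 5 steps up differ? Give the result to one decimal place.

Minor second: 24.0 × 1.067⁵ = 33.192px
Major third: 24.0 × 1.250⁵ = 73.242px
Difference: 73.242 − 33.192 = 40.050px

40.1px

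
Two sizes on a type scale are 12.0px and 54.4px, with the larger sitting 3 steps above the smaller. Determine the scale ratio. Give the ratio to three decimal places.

1.655

The ratio satisfies 12.0 × r³ = 54.4, so r = (54.4 / 12.0)^(1/3).
r = 4.5333^(1/3) ≈ 1.6550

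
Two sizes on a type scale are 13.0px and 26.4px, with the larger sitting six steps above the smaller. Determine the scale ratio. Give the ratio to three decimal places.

1.125

r⁶ = 26.4 / 13.0, so r = (26.4/13.0)^(1/6).
r = 2.0308^(1/6) ≈ 1.1253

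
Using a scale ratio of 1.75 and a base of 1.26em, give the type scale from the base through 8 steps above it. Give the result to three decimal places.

1.260em, 2.205em, 3.859em, 6.753em, 11.817em, 20.680em, 36.191em, 63.334em, 110.834em

Step 0: 1.26em
Step 1: 1.26 × 1.75 = 2.205
Step 2: 1.26 × 1.75² = 3.859
Step 3: 1.26 × 1.75³ = 6.753
Step 4: 1.26 × 1.75⁴ = 11.817
Step 5: 1.26 × 1.75⁵ = 20.680
Step 6: 1.26 × 1.75⁶ = 36.191
Step 7: 1.26 × 1.75⁷ = 63.334
Step 8: 1.26 × 1.75⁸ = 110.834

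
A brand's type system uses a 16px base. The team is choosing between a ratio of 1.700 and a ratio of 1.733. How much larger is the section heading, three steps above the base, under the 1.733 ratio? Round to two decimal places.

4.67px

At 1.700: 16.0 × 1.700³ = 78.6080px
At 1.733: 16.0 × 1.733³ = 83.2752px
Difference: 83.2752 − 78.6080 = 4.6672px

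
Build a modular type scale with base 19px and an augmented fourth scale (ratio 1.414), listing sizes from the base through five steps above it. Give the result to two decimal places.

Step 0: 19px
Step 1: 19.0 × 1.414 = 26.87
Step 2: 19.0 × 1.414² = 37.99
Step 3: 19.0 × 1.414³ = 53.72
Step 4: 19.0 × 1.414⁴ = 75.95
Step 5: 19.0 × 1.414⁵ = 107.40

19.00px, 26.87px, 37.99px, 53.72px, 75.95px, 107.40px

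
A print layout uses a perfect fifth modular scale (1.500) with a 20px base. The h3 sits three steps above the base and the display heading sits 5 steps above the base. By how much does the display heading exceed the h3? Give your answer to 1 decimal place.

84.4px

Step 3: 20.0 × 1.500³ = 67.500px
Step 5: 20.0 × 1.500⁵ = 151.875px
Difference: 151.875 − 67.500 = 84.375px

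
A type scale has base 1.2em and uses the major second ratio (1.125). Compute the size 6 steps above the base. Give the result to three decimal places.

2.433em

Each step on a modular scale multiplies by the ratio, so the size n steps from the base is base × ratioⁿ.
1.2 × 1.125⁶ = 1.2 × 2.02729 ≈ 2.433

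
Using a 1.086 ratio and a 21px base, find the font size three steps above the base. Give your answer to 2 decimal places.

26.90px

21.0 × 1.086³ = 21.0 × 1.28082 ≈ 26.90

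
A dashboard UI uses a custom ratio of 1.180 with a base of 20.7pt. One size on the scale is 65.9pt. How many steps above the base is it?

1.180ⁿ = 65.9 / 20.7 = 3.1836
n = ln(3.1836) / ln(1.180) = 1.1580 / 0.1655 ≈ 7.00

7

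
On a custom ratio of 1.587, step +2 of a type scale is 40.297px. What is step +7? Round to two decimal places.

Moving from step +2 to step +7 is 5 steps up, so multiply by r⁵.
40.297 × 1.587⁵ = 40.297 × 10.06664 ≈ 405.655

405.66px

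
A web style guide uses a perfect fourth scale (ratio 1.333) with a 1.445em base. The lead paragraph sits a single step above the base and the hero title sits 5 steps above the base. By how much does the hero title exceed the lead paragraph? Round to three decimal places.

4.155em

Step 1: 1.445 × 1.333 = 1.92619em
Step 5: 1.445 × 1.333⁵ = 6.08161em
Difference: 6.08161 − 1.92619 = 4.15542em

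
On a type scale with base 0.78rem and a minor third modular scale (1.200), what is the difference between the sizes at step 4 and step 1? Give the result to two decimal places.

0.68rem

Step 1: 0.78 × 1.200 = 0.9360rem
Step 4: 0.78 × 1.200⁴ = 1.6174rem
Difference: 1.6174 − 0.9360 = 0.6814rem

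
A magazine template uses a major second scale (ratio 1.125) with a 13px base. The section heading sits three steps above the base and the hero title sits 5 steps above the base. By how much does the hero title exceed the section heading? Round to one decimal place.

4.9px

Step 3: 13.0 × 1.125³ = 18.510px
Step 5: 13.0 × 1.125⁵ = 23.426px
Difference: 23.426 − 18.510 = 4.916px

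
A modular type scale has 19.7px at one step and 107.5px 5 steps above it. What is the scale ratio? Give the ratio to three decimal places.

The ratio satisfies 19.7 × r⁵ = 107.5, so r = (107.5 / 19.7)^(1/5).
r = 5.4569^(1/5) ≈ 1.4041

1.404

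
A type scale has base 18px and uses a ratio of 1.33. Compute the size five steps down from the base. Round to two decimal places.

4.33px

18.0 ÷ 1.33⁵ = 18.0 ÷ 4.16158 ≈ 4.33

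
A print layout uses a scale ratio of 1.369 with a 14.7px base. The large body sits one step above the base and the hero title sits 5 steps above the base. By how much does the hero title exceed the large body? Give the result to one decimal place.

Step 1: 14.7 × 1.369 = 20.124px
Step 5: 14.7 × 1.369⁵ = 70.686px
Difference: 70.686 − 20.124 = 50.562px

50.6px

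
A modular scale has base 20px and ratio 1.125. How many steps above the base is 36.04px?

5

1.125ⁿ = 36.04 / 20 = 1.8020
n = ln(1.8020) / ln(1.125) = 0.5889 / 0.1178 ≈ 5.00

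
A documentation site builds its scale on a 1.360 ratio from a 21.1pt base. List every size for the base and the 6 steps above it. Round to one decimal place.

21.1pt, 28.7pt, 39.0pt, 53.1pt, 72.2pt, 98.2pt, 133.5pt

Step 0: 21.1pt
Step 1: 21.1 × 1.360 = 28.7
Step 2: 21.1 × 1.360² = 39.0
Step 3: 21.1 × 1.360³ = 53.1
Step 4: 21.1 × 1.360⁴ = 72.2
Step 5: 21.1 × 1.360⁵ = 98.2
Step 6: 21.1 × 1.360⁶ = 133.5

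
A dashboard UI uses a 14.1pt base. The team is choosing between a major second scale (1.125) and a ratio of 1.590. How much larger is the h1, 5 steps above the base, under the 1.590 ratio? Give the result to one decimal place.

117.9pt

Major second: 14.1 × 1.125⁵ = 25.409pt
At 1.590: 14.1 × 1.590⁵ = 143.286pt
Difference: 143.286 − 25.409 = 117.877pt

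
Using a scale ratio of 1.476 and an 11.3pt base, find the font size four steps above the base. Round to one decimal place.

53.6pt

Every step multiplies by the scale ratio.
11.3 × 1.476⁴ = 11.3 × 4.74619 ≈ 53.63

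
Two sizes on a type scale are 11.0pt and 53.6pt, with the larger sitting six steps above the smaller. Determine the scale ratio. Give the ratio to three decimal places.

1.302

The ratio satisfies 11.0 × r⁶ = 53.6, so r = (53.6 / 11.0)^(1/6).
r = 4.8727^(1/6) ≈ 1.3021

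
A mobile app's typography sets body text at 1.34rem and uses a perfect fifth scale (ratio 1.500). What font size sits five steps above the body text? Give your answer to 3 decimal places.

10.176rem

Every step multiplies by the scale ratio.
1.34 × 1.500⁵ = 1.34 × 7.59375 ≈ 10.176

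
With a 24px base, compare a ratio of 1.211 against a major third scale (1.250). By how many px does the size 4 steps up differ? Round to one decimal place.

7.0px

At 1.211: 24.0 × 1.211⁴ = 51.616px
Major third: 24.0 × 1.250⁴ = 58.594px
Difference: 58.594 − 51.616 = 6.978px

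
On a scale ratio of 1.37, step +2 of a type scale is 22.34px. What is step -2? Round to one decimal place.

22.34 ÷ 1.37⁴ = 22.34 ÷ 3.52275 ≈ 6.342

6.3px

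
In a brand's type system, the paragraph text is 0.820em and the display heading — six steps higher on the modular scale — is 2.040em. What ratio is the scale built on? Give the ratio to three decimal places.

1.164

The ratio satisfies 0.820 × r⁶ = 2.040, so r = (2.040 / 0.820)^(1/6).
r = 2.4878^(1/6) ≈ 1.1640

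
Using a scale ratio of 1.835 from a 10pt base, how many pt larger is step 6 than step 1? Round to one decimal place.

363.4pt

Step 1: 10.0 × 1.835 = 18.350pt
Step 6: 10.0 × 1.835⁶ = 381.783pt
Difference: 381.783 − 18.350 = 363.433pt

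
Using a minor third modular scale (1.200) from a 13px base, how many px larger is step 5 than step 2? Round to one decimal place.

13.6px

Step 2: 13.0 × 1.200² = 18.720px
Step 5: 13.0 × 1.200⁵ = 32.348px
Difference: 32.348 − 18.720 = 13.628px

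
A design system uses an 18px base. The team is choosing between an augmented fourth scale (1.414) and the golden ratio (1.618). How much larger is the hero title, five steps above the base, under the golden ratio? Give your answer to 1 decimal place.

Augmented fourth: 18.0 × 1.414⁵ = 101.747px
Golden ratio: 18.0 × 1.618⁵ = 199.602px
Difference: 199.602 − 101.747 = 97.855px

97.9px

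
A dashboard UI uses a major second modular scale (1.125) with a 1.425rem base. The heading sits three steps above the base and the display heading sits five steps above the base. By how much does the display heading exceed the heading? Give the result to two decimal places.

Step 3: 1.425 × 1.125³ = 2.0290rem
Step 5: 1.425 × 1.125⁵ = 2.5679rem
Difference: 2.5679 − 2.0290 = 0.5389rem

0.54rem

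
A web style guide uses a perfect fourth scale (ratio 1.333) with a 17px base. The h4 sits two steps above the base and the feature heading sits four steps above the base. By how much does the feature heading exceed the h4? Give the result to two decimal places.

Step 2: 17.0 × 1.333² = 30.2071px
Step 4: 17.0 × 1.333⁴ = 53.6747px
Difference: 53.6747 − 30.2071 = 23.4676px

23.47px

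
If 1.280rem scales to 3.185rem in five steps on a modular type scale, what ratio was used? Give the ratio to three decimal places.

r⁵ = 3.185 / 1.280, so r = (3.185/1.280)^(1/5).
r = 2.4883^(1/5) ≈ 1.2000

1.200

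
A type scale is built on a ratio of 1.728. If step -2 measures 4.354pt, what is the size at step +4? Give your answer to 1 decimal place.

115.9pt

4.354 × 1.728⁶ = 4.354 × 26.62333 ≈ 115.918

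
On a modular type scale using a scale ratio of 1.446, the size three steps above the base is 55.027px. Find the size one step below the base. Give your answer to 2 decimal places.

55.027 ÷ 1.446⁴ = 55.027 ÷ 4.37193 ≈ 12.586

12.59px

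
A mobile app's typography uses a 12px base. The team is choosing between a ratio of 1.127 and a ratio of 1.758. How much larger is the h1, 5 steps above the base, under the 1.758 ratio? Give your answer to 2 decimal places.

179.68px

At 1.127: 12.0 × 1.127⁵ = 21.8173px
At 1.758: 12.0 × 1.758⁵ = 201.5003px
Difference: 201.5003 − 21.8173 = 179.6830px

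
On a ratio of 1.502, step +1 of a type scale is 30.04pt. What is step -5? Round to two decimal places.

2.62pt

30.04 ÷ 1.502⁶ = 30.04 ÷ 11.48205 ≈ 2.616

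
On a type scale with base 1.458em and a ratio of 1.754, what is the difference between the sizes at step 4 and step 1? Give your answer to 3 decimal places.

11.243em

Step 1: 1.458 × 1.754 = 2.55733em
Step 4: 1.458 × 1.754⁴ = 13.79990em
Difference: 13.79990 − 2.55733 = 11.24257em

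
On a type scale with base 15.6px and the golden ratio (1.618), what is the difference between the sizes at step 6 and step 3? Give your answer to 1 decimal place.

213.8px

Step 3: 15.6 × 1.618³ = 66.078px
Step 6: 15.6 × 1.618⁶ = 279.895px
Difference: 279.895 − 66.078 = 213.817px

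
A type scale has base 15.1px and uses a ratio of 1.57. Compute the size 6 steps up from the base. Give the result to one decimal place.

226.1px

15.1 × 1.57⁶ = 15.1 × 14.97607 ≈ 226.14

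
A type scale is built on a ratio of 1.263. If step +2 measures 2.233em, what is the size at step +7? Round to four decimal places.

Moving from step +2 to step +7 is 5 steps up, so multiply by r⁵.
2.233 × 1.263⁵ = 2.233 × 3.21378 ≈ 7.1764

7.1764em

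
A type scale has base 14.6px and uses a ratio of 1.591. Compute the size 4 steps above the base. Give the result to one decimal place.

93.5px

14.6 × 1.591⁴ = 14.6 × 6.40738 ≈ 93.55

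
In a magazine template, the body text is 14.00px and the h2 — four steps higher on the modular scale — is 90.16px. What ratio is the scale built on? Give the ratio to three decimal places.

The ratio satisfies 14.00 × r⁴ = 90.16, so r = (90.16 / 14.00)^(1/4).
r = 6.4400^(1/4) ≈ 1.5930

1.593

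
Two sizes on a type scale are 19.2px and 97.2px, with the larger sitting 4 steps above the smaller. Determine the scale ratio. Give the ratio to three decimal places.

1.500

The ratio satisfies 19.2 × r⁴ = 97.2, so r = (97.2 / 19.2)^(1/4).
r = 5.0625^(1/4) ≈ 1.5000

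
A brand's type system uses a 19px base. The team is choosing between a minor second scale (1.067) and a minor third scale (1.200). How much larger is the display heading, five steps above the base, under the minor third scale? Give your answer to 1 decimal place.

Minor second: 19.0 × 1.067⁵ = 26.277px
Minor third: 19.0 × 1.200⁵ = 47.278px
Difference: 47.278 − 26.277 = 21.001px

21.0px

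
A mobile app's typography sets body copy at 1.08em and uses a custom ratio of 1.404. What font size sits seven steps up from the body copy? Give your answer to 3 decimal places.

11.614em

Each step on a modular scale multiplies by the ratio, so the size n steps from the base is base × ratioⁿ.
1.08 × 1.404⁷ = 1.08 × 10.75399 ≈ 11.614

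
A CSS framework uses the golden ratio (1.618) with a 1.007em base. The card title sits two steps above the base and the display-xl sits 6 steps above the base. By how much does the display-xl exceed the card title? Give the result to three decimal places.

15.431em

Step 2: 1.007 × 1.618² = 2.63625em
Step 6: 1.007 × 1.618⁶ = 18.06760em
Difference: 18.06760 − 2.63625 = 15.43135em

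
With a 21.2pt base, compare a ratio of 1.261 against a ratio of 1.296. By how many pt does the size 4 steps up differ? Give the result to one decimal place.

At 1.261: 21.2 × 1.261⁴ = 53.604pt
At 1.296: 21.2 × 1.296⁴ = 59.808pt
Difference: 59.808 − 53.604 = 6.204pt

6.2pt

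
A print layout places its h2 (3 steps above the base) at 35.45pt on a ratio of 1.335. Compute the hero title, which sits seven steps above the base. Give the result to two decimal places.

Moving from step +3 to step +7 is 4 steps up, so multiply by r⁴.
35.45 × 1.335⁴ = 35.45 × 3.17633 ≈ 112.601

112.60pt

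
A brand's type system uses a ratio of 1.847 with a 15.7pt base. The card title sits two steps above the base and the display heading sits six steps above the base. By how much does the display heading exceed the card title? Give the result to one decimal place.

Step 2: 15.7 × 1.847² = 53.559pt
Step 6: 15.7 × 1.847⁶ = 623.306pt
Difference: 623.306 − 53.559 = 569.747pt

569.7pt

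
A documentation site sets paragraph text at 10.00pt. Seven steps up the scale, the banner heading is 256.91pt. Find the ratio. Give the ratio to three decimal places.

1.590

r⁷ = 256.91 / 10.00, so r = (256.91/10.00)^(1/7).
r = 25.6910^(1/7) ≈ 1.5900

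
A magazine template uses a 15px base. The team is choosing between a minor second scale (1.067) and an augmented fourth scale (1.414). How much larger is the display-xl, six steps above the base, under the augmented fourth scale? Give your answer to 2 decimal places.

Minor second: 15.0 × 1.067⁶ = 22.1349px
Augmented fourth: 15.0 × 1.414⁶ = 119.8913px
Difference: 119.8913 − 22.1349 = 97.7564px

97.76px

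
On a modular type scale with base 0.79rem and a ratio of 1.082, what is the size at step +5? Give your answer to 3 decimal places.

1.172rem

A modular type scale is a geometric sequence: sizeₙ = base × rⁿ.
0.79 × 1.082⁵ = 0.79 × 1.48298 ≈ 1.172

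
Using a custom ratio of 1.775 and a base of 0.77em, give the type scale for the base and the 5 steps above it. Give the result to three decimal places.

0.770em, 1.367em, 2.426em, 4.306em, 7.643em, 13.567em

Step 0: 0.77em
Step 1: 0.77 × 1.775 = 1.367
Step 2: 0.77 × 1.775² = 2.426
Step 3: 0.77 × 1.775³ = 4.306
Step 4: 0.77 × 1.775⁴ = 7.643
Step 5: 0.77 × 1.775⁵ = 13.567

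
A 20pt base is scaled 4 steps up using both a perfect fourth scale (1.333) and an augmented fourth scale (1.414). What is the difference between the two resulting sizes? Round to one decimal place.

Perfect fourth: 20.0 × 1.333⁴ = 63.147pt
Augmented fourth: 20.0 × 1.414⁴ = 79.952pt
Difference: 79.952 − 63.147 = 16.805pt

16.8pt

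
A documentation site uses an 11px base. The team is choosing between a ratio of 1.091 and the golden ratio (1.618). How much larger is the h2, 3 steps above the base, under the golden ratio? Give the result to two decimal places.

At 1.091: 11.0 × 1.091³ = 14.2846px
Golden ratio: 11.0 × 1.618³ = 46.5938px
Difference: 46.5938 − 14.2846 = 32.3092px

32.31px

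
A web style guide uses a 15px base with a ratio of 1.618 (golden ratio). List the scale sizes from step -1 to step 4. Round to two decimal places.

9.27px, 15.00px, 24.27px, 39.27px, 63.54px, 102.80px

Step -1: 15.0 ÷ 1.618 = 9.27
Step 0: 15px
Step 1: 15.0 × 1.618 = 24.27
Step 2: 15.0 × 1.618² = 39.27
Step 3: 15.0 × 1.618³ = 63.54
Step 4: 15.0 × 1.618⁴ = 102.80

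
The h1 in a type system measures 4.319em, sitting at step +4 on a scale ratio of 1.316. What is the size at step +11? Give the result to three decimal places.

4.319 × 1.316⁷ = 4.319 × 6.83583 ≈ 29.524

29.524em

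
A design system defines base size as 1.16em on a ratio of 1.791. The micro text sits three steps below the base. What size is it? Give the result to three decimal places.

0.202em

A modular type scale is a geometric sequence: sizeₙ = base × rⁿ.
1.16 ÷ 1.791³ = 1.16 ÷ 5.74496 ≈ 0.202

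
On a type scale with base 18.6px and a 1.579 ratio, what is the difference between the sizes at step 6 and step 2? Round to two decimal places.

241.90px

Step 2: 18.6 × 1.579² = 46.3743px
Step 6: 18.6 × 1.579⁶ = 288.2742px
Difference: 288.2742 − 46.3743 = 241.8999px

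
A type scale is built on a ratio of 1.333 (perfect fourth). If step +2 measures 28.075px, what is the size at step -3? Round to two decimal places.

6.67px

28.075 ÷ 1.333⁵ = 28.075 ÷ 4.20873 ≈ 6.671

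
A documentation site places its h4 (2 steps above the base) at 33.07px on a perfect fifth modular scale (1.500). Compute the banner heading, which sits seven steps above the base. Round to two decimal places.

251.13px

33.07 × 1.500⁵ = 33.07 × 7.59375 ≈ 251.125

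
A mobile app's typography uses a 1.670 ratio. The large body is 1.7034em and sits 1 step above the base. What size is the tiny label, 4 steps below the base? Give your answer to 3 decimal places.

0.131em

The gap is -4 − (1) = -5 steps, so the factor is 1.670^-5.
1.7034 ÷ 1.670⁵ = 1.7034 ÷ 12.98920 ≈ 0.131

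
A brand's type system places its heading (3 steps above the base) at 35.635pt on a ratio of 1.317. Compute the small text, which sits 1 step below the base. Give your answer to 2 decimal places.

11.84pt

35.635 ÷ 1.317⁴ = 35.635 ÷ 3.00845 ≈ 11.845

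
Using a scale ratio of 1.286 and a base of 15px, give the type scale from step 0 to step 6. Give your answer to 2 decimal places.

15.00px, 19.29px, 24.81px, 31.90px, 41.03px, 52.76px, 67.85px

Step 0: 15px
Step 1: 15.0 × 1.286 = 19.29
Step 2: 15.0 × 1.286² = 24.81
Step 3: 15.0 × 1.286³ = 31.90
Step 4: 15.0 × 1.286⁴ = 41.03
Step 5: 15.0 × 1.286⁵ = 52.76
Step 6: 15.0 × 1.286⁶ = 67.85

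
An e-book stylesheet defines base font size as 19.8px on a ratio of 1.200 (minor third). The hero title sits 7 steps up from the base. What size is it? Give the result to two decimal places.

70.95px

Each step on a modular scale multiplies by the ratio, so the size n steps from the base is base × ratioⁿ.
19.8 × 1.200⁷ = 19.8 × 3.58318 ≈ 70.95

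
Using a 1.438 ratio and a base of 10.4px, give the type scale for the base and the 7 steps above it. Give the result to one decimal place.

Step 0: 10.4px
Step 1: 10.4 × 1.438 = 15.0
Step 2: 10.4 × 1.438² = 21.5
Step 3: 10.4 × 1.438³ = 30.9
Step 4: 10.4 × 1.438⁴ = 44.5
Step 5: 10.4 × 1.438⁵ = 63.9
Step 6: 10.4 × 1.438⁶ = 92.0
Step 7: 10.4 × 1.438⁷ = 132.2

10.4px, 15.0px, 21.5px, 30.9px, 44.5px, 63.9px, 92.0px, 132.2px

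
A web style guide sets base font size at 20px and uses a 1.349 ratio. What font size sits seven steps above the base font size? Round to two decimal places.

Every step multiplies by the scale ratio.
20.0 × 1.349⁷ = 20.0 × 8.12987 ≈ 162.60

162.60px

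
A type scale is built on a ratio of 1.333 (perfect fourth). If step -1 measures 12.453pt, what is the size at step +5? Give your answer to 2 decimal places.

69.86pt

12.453 × 1.333⁶ = 12.453 × 5.61023 ≈ 69.864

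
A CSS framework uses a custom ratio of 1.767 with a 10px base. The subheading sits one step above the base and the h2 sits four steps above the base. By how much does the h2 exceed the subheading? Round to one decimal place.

Step 1: 10.0 × 1.767 = 17.670px
Step 4: 10.0 × 1.767⁴ = 97.487px
Difference: 97.487 − 17.670 = 79.817px

79.8px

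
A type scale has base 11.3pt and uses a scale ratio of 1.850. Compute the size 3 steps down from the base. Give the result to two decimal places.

1.78pt

11.3 ÷ 1.850³ = 11.3 ÷ 6.33163 ≈ 1.78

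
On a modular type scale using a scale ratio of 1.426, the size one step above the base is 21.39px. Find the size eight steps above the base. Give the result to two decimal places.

Moving from step +1 to step +8 is 7 steps up, so multiply by r⁷.
21.39 × 1.426⁷ = 21.39 × 11.99048 ≈ 256.476

256.48px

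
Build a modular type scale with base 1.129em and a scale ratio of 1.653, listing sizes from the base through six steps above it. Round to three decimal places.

Step 0: 1.129em
Step 1: 1.129 × 1.653 = 1.866
Step 2: 1.129 × 1.653² = 3.085
Step 3: 1.129 × 1.653³ = 5.099
Step 4: 1.129 × 1.653⁴ = 8.429
Step 5: 1.129 × 1.653⁵ = 13.933
Step 6: 1.129 × 1.653⁶ = 23.032

1.129em, 1.866em, 3.085em, 5.099em, 8.429em, 13.933em, 23.032em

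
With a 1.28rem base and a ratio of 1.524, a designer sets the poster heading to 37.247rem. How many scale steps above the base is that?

1.524ⁿ = 37.247 / 1.28 = 29.0992
n = ln(29.0992) / ln(1.524) = 3.3707 / 0.4213 ≈ 8.00

8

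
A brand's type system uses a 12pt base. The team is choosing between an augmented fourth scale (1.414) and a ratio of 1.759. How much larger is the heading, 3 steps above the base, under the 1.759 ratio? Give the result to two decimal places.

31.38pt

Augmented fourth: 12.0 × 1.414³ = 33.9258pt
At 1.759: 12.0 × 1.759³ = 65.3099pt
Difference: 65.3099 − 33.9258 = 31.3841pt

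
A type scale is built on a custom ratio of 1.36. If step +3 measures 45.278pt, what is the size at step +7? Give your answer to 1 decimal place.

45.278 × 1.36⁴ = 45.278 × 3.42102 ≈ 154.897

154.9pt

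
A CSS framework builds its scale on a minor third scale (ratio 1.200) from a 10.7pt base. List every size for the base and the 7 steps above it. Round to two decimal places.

10.70pt, 12.84pt, 15.41pt, 18.49pt, 22.19pt, 26.63pt, 31.95pt, 38.34pt

Step 0: 10.7pt
Step 1: 10.7 × 1.200 = 12.84
Step 2: 10.7 × 1.200² = 15.41
Step 3: 10.7 × 1.200³ = 18.49
Step 4: 10.7 × 1.200⁴ = 22.19
Step 5: 10.7 × 1.200⁵ = 26.63
Step 6: 10.7 × 1.200⁶ = 31.95
Step 7: 10.7 × 1.200⁷ = 38.34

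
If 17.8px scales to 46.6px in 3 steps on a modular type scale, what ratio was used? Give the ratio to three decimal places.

r³ = 46.6 / 17.8, so r = (46.6/17.8)^(1/3).
r = 2.6180^(1/3) ≈ 1.3782

1.378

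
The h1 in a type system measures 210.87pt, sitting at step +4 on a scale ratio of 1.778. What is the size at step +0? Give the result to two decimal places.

21.10pt

The gap is 0 − (4) = -4 steps, so the factor is 1.778^-4.
210.87 ÷ 1.778⁴ = 210.87 ÷ 9.99372 ≈ 21.100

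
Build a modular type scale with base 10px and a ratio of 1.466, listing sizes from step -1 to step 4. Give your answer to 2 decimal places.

6.82px, 10.00px, 14.66px, 21.49px, 31.51px, 46.19px

Step -1: 10.0 ÷ 1.466 = 6.82
Step 0: 10px
Step 1: 10.0 × 1.466 = 14.66
Step 2: 10.0 × 1.466² = 21.49
Step 3: 10.0 × 1.466³ = 31.51
Step 4: 10.0 × 1.466⁴ = 46.19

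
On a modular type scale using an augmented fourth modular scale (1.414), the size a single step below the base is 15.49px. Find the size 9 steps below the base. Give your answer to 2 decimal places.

15.49 ÷ 1.414⁸ = 15.49 ÷ 15.98068 ≈ 0.969

0.97px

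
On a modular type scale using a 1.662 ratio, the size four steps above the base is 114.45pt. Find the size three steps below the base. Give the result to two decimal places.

3.27pt

Moving from step +4 to step -3 is 7 steps down, so divide by r⁷.
114.45 ÷ 1.662⁷ = 114.45 ÷ 35.02814 ≈ 3.267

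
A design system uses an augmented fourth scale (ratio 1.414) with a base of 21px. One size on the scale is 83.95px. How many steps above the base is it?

1.414ⁿ = 83.95 / 21 = 3.9976
n = ln(3.9976) / ln(1.414) = 1.3857 / 0.3464 ≈ 4.00

4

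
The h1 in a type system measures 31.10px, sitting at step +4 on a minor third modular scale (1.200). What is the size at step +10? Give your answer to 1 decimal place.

92.9px

Moving from step +4 to step +10 is 6 steps up, so multiply by r⁶.
31.10 × 1.200⁶ = 31.10 × 2.98598 ≈ 92.864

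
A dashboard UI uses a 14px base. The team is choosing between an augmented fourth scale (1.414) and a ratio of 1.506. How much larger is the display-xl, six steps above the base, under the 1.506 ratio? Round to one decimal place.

Augmented fourth: 14.0 × 1.414⁶ = 111.899px
At 1.506: 14.0 × 1.506⁶ = 163.334px
Difference: 163.334 − 111.899 = 51.435px

51.4px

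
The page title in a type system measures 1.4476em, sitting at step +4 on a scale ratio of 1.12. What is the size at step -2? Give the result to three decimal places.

Moving from step +4 to step -2 is 6 steps down, so divide by r⁶.
1.4476 ÷ 1.12⁶ = 1.4476 ÷ 1.97382 ≈ 0.733

0.733em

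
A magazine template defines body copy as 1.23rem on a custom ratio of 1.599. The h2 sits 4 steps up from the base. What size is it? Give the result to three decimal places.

Every step multiplies by the scale ratio.
1.23 × 1.599⁴ = 1.23 × 6.53723 ≈ 8.041

8.041rem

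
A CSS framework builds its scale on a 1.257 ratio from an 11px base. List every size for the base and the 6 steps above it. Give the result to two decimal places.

11.00px, 13.83px, 17.38px, 21.85px, 27.46px, 34.52px, 43.39px

Step 0: 11px
Step 1: 11.0 × 1.257 = 13.83
Step 2: 11.0 × 1.257² = 17.38
Step 3: 11.0 × 1.257³ = 21.85
Step 4: 11.0 × 1.257⁴ = 27.46
Step 5: 11.0 × 1.257⁵ = 34.52
Step 6: 11.0 × 1.257⁶ = 43.39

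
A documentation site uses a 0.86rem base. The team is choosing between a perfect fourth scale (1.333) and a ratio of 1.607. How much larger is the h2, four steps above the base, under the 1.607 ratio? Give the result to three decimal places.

3.020rem

Perfect fourth: 0.86 × 1.333⁴ = 2.71531rem
At 1.607: 0.86 × 1.607⁴ = 5.73538rem
Difference: 5.73538 − 2.71531 = 3.02007rem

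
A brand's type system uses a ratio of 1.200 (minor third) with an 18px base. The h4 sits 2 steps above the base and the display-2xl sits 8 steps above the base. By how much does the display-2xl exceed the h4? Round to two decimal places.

Step 2: 18.0 × 1.200² = 25.9200px
Step 8: 18.0 × 1.200⁸ = 77.3967px
Difference: 77.3967 − 25.9200 = 51.4767px

51.48px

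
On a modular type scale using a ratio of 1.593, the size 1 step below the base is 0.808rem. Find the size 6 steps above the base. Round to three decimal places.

Moving from step -1 to step +6 is 7 steps up, so multiply by r⁷.
0.808 × 1.593⁷ = 0.808 × 26.03217 ≈ 21.034

21.034rem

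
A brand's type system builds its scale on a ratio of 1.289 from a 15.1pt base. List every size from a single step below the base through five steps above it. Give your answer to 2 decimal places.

11.71pt, 15.10pt, 19.46pt, 25.09pt, 32.34pt, 41.69pt, 53.73pt

Step -1: 15.1 ÷ 1.289 = 11.71
Step 0: 15.1pt
Step 1: 15.1 × 1.289 = 19.46
Step 2: 15.1 × 1.289² = 25.09
Step 3: 15.1 × 1.289³ = 32.34
Step 4: 15.1 × 1.289⁴ = 41.69
Step 5: 15.1 × 1.289⁵ = 53.73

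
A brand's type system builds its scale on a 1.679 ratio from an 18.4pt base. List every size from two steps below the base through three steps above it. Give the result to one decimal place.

6.5pt, 11.0pt, 18.4pt, 30.9pt, 51.9pt, 87.1pt

Step -2: 18.4 ÷ 1.679² = 6.5
Step -1: 18.4 ÷ 1.679 = 11.0
Step 0: 18.4pt
Step 1: 18.4 × 1.679 = 30.9
Step 2: 18.4 × 1.679² = 51.9
Step 3: 18.4 × 1.679³ = 87.1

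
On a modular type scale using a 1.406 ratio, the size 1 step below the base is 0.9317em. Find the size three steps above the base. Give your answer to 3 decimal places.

0.9317 × 1.406⁴ = 0.9317 × 3.90788 ≈ 3.641

3.641em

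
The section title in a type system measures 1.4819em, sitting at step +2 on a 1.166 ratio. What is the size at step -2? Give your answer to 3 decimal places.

0.802em

The gap is -2 − (2) = -4 steps, so the factor is 1.166^-4.
1.4819 ÷ 1.166⁴ = 1.4819 ÷ 1.84839 ≈ 0.802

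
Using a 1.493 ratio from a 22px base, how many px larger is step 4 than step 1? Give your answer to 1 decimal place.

Step 1: 22.0 × 1.493 = 32.846px
Step 4: 22.0 × 1.493⁴ = 109.311px
Difference: 109.311 − 32.846 = 76.465px

76.5px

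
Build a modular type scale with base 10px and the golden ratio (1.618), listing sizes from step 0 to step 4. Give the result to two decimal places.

10.00px, 16.18px, 26.18px, 42.36px, 68.54px

Step 0: 10px
Step 1: 10.0 × 1.618 = 16.18
Step 2: 10.0 × 1.618² = 26.18
Step 3: 10.0 × 1.618³ = 42.36
Step 4: 10.0 × 1.618⁴ = 68.54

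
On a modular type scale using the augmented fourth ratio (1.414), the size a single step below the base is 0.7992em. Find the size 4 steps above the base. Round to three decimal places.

0.7992 × 1.414⁵ = 0.7992 × 5.65258 ≈ 4.518

4.518em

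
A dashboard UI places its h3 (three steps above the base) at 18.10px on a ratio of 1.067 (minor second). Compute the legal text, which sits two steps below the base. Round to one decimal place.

13.1px

18.10 ÷ 1.067⁵ = 18.10 ÷ 1.38300 ≈ 13.087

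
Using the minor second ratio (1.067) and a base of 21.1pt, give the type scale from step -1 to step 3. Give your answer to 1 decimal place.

Step -1: 21.1 ÷ 1.067 = 19.8
Step 0: 21.1pt
Step 1: 21.1 × 1.067 = 22.5
Step 2: 21.1 × 1.067² = 24.0
Step 3: 21.1 × 1.067³ = 25.6

19.8pt, 21.1pt, 22.5pt, 24.0pt, 25.6pt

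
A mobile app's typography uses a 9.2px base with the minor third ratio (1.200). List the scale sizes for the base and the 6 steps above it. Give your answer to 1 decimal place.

9.2px, 11.0px, 13.2px, 15.9px, 19.1px, 22.9px, 27.5px

Step 0: 9.2px
Step 1: 9.2 × 1.200 = 11.0
Step 2: 9.2 × 1.200² = 13.2
Step 3: 9.2 × 1.200³ = 15.9
Step 4: 9.2 × 1.200⁴ = 19.1
Step 5: 9.2 × 1.200⁵ = 22.9
Step 6: 9.2 × 1.200⁶ = 27.5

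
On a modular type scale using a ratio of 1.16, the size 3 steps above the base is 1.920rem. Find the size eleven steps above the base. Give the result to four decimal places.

6.2946rem

Moving from step +3 to step +11 is 8 steps up, so multiply by r⁸.
1.920 × 1.16⁸ = 1.920 × 3.27841 ≈ 6.2946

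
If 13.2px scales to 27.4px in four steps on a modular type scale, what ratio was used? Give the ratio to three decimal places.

r⁴ = 27.4 / 13.2, so r = (27.4/13.2)^(1/4).
r = 2.0758^(1/4) ≈ 1.2003

1.200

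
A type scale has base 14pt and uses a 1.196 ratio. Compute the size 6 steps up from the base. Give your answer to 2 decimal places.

40.97pt

A modular type scale is a geometric sequence: sizeₙ = base × rⁿ.
14.0 × 1.196⁶ = 14.0 × 2.92676 ≈ 40.97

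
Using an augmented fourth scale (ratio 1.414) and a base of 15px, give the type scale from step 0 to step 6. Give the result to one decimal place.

Step 0: 15px
Step 1: 15.0 × 1.414 = 21.2
Step 2: 15.0 × 1.414² = 30.0
Step 3: 15.0 × 1.414³ = 42.4
Step 4: 15.0 × 1.414⁴ = 60.0
Step 5: 15.0 × 1.414⁵ = 84.8
Step 6: 15.0 × 1.414⁶ = 119.9

15.0px, 21.2px, 30.0px, 42.4px, 60.0px, 84.8px, 119.9px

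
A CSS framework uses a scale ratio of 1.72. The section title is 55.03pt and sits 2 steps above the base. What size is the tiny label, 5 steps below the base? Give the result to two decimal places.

1.24pt

Moving from step +2 to step -5 is 7 steps down, so divide by r⁷.
55.03 ÷ 1.72⁷ = 55.03 ÷ 44.53476 ≈ 1.236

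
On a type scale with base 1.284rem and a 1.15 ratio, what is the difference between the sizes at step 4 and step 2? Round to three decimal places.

Step 2: 1.284 × 1.15² = 1.69809rem
Step 4: 1.284 × 1.15⁴ = 2.24572rem
Difference: 2.24572 − 1.69809 = 0.54763rem

0.548rem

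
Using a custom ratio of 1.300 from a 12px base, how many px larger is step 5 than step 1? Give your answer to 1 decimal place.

29.0px

Step 1: 12.0 × 1.300 = 15.600px
Step 5: 12.0 × 1.300⁵ = 44.555px
Difference: 44.555 − 15.600 = 28.955px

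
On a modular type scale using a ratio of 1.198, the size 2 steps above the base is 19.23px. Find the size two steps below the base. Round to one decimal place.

Moving from step +2 to step -2 is 4 steps down, so divide by r⁴.
19.23 ÷ 1.198⁴ = 19.23 ÷ 2.05981 ≈ 9.336

9.3px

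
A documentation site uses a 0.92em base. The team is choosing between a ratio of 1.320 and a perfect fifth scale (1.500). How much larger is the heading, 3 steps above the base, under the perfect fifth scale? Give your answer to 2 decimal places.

0.99em

At 1.320: 0.92 × 1.320³ = 2.1160em
Perfect fifth: 0.92 × 1.500³ = 3.1050em
Difference: 3.1050 − 2.1160 = 0.9890em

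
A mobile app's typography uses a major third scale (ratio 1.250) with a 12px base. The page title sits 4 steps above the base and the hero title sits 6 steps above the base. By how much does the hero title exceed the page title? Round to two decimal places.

16.48px

Step 4: 12.0 × 1.250⁴ = 29.2969px
Step 6: 12.0 × 1.250⁶ = 45.7764px
Difference: 45.7764 − 29.2969 = 16.4795px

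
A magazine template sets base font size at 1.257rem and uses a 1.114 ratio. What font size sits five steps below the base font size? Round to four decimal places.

0.7327rem

1.257 ÷ 1.114⁵ = 1.257 ÷ 1.71564 ≈ 0.7327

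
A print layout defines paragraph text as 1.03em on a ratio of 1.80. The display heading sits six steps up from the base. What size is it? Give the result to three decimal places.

Each step on a modular scale multiplies by the ratio, so the size n steps from the base is base × ratioⁿ.
1.03 × 1.80⁶ = 1.03 × 34.01222 ≈ 35.033

35.033em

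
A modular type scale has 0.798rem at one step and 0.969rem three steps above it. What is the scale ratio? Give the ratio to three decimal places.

The ratio satisfies 0.798 × r³ = 0.969, so r = (0.969 / 0.798)^(1/3).
r = 1.2143^(1/3) ≈ 1.0669

1.067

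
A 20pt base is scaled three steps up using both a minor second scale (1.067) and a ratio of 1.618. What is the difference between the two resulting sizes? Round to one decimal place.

Minor second: 20.0 × 1.067³ = 24.295pt
At 1.618: 20.0 × 1.618³ = 84.716pt
Difference: 84.716 − 24.295 = 60.421pt

60.4pt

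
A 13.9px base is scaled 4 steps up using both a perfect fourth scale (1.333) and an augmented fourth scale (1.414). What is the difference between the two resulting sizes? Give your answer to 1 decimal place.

Perfect fourth: 13.9 × 1.333⁴ = 43.887px
Augmented fourth: 13.9 × 1.414⁴ = 55.566px
Difference: 55.566 − 43.887 = 11.679px

11.7px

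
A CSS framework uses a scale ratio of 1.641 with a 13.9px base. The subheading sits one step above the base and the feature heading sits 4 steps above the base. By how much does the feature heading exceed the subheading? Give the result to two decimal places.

Step 1: 13.9 × 1.641 = 22.8099px
Step 4: 13.9 × 1.641⁴ = 100.7974px
Difference: 100.7974 − 22.8099 = 77.9875px

77.99px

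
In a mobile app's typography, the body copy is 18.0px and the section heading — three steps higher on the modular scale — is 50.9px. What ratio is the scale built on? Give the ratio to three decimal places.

1.414

r³ = 50.9 / 18.0, so r = (50.9/18.0)^(1/3).
r = 2.8278^(1/3) ≈ 1.4141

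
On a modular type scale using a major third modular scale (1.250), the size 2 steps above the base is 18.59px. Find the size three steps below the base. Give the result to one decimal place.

6.1px

Moving from step +2 to step -3 is 5 steps down, so divide by r⁵.
18.59 ÷ 1.250⁵ = 18.59 ÷ 3.05176 ≈ 6.092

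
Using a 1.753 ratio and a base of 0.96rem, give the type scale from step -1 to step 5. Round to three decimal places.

Step -1: 0.96 ÷ 1.753 = 0.548
Step 0: 0.96rem
Step 1: 0.96 × 1.753 = 1.683
Step 2: 0.96 × 1.753² = 2.950
Step 3: 0.96 × 1.753³ = 5.172
Step 4: 0.96 × 1.753⁴ = 9.066
Step 5: 0.96 × 1.753⁵ = 15.892

0.548rem, 0.960rem, 1.683rem, 2.950rem, 5.172rem, 9.066rem, 15.892rem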